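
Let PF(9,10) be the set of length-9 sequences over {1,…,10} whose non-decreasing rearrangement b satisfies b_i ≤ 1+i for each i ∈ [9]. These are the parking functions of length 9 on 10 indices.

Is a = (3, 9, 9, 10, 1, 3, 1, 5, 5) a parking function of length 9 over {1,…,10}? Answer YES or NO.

Order a: b = (1, 1, 3, 3, 5, 5, 9, 9, 10).
  b_1=1 ≤ 2
  b_2=1 ≤ 3
  b_3=3 ≤ 4
  b_4=3 ≤ 5
  b_5=5 ≤ 6
  b_6=5 ≤ 7
  b_7=9 > 8
  fails at i=7 ⇒ NO

NO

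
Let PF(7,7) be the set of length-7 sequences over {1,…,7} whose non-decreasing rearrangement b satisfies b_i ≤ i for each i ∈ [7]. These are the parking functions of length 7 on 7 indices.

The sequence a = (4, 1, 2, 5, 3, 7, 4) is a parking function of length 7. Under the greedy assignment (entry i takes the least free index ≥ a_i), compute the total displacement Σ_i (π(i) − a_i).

Σπ(i) = 1+…+7 = 28; Σa = 4+1+2+5+3+7+4 = 26; disp = 28−26 = 2.

2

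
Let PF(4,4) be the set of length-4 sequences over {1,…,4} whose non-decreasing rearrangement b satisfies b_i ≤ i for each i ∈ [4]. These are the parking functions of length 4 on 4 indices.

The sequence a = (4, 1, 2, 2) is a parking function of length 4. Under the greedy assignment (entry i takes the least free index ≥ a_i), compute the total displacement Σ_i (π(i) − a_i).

Σπ(i) = 1+…+4 = 10; Σa = 4+1+2+2 = 9; disp = 10−9 = 1.

1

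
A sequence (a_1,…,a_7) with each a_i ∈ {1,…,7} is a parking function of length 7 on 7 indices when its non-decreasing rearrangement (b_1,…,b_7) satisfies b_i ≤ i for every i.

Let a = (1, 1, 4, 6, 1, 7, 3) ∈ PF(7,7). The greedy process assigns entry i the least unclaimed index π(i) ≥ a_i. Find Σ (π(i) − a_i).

5

Σπ = 28 ({1..7} each once); Σa = 1+1+4+6+1+7+3 = 23; disp = 28−23 = 5.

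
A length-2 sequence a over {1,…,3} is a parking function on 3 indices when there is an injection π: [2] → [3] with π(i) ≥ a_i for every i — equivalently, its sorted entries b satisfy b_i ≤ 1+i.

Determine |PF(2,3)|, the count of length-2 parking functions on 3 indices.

8

|PF| = 2·4^1 = 2 · 4 = 8 (Pollak)
Check (1,1) → sorted (1,1): b_i ≤ 1+i ∀i, a PF.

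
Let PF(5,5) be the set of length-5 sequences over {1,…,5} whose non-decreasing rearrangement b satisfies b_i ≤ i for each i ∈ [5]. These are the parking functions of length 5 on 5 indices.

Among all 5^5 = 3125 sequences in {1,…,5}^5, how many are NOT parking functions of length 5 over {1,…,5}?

#PF = (6−5)·6^(5−1) = 1·1296 = 1296 [KW]
One tuple (5,4,4,4,3) → sorted (3,4,4,4,5): b_1=3>1, not a PF.
So 3125 − 1296 = 1829 fail.

1829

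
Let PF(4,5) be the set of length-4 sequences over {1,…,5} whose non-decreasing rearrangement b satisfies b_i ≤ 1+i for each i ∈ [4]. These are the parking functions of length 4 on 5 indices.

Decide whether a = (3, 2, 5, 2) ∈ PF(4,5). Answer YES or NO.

Order a: b = (2, 2, 3, 5).
  b_1=2 ≤ 2
  b_2=2 ≤ 3
  b_3=3 ≤ 4
  b_4=5 ≤ 5
All bounds hold ⇒ YES

YES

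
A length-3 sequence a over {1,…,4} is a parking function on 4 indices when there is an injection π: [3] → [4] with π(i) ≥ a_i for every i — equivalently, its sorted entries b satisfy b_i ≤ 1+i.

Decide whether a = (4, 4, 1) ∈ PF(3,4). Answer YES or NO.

Order a: b = (1, 4, 4).
  b_1=1 ≤ 2
  b_2=4 > 3
  fails at i=2 ⇒ NO

NO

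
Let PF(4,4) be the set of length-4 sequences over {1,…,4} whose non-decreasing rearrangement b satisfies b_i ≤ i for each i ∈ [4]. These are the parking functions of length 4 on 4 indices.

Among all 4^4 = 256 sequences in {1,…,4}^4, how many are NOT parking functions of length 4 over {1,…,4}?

#PF = (5−4)·5^(4−1) = 1×125 = 125 (Pollak)
Example (4,1,1,4) → sorted (1,1,4,4): b_3=4>3, not a PF.
So 256 − 125 = 131 fail.

131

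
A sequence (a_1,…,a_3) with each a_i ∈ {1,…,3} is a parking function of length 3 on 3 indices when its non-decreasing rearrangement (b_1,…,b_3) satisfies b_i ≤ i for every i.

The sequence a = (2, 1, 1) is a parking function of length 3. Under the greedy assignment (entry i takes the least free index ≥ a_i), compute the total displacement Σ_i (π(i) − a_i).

2

Σπ = 3·4/2 = 6 (π permutes [3]); Σa = 2+1+1 = 4; disp = 6−4 = 2.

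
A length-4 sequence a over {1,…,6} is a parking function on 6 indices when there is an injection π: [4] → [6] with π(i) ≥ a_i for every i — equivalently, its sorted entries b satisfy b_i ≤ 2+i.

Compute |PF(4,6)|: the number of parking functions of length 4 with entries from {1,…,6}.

1029

#PF = (7−4)·7^(4−1) = 3 · 343 = 1029 [KW]
Example (1,1,4,2) → sorted (1,1,2,4): b_i ≤ 2+i ∀i, a PF.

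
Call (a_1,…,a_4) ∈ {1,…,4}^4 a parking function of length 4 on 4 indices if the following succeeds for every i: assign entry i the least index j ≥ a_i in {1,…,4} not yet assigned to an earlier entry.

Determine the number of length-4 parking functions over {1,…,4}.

125

Count = (4−4+1)·(4+1)^(4−1) = 1·125 = 125 (Pollak)
Example (2,2,2,1) → sorted (1,2,2,2): b_i ≤ i ∀i, a PF.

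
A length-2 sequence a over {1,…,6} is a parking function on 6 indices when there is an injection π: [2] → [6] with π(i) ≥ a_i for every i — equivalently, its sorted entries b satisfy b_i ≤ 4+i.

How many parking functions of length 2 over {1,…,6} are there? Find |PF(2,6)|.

|PF(2,6)| = 5·7^1 = 5·7 = 35
Check (3,1) → sorted (1,3): b_i ≤ 4+i ∀i, a PF.

35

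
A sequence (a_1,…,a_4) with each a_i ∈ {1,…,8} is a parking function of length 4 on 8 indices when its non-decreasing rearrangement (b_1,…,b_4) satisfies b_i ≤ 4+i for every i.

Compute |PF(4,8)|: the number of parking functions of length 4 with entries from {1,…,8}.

3645

|PF| = 5·9^3 = 5 · 729 = 3645 [KW]
E.g. (6,4,6,8) → sorted (4,6,6,8): b_i ≤ 4+i ∀i, a PF.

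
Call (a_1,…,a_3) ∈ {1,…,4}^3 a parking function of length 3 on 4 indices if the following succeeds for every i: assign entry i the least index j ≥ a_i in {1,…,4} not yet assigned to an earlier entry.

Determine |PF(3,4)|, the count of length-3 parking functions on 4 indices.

|PF(3,4)| = (4+1−3)·(4+1)^{3−1} = 2×25 = 50
Check (2,1,1) → sorted (1,1,2): b_i ≤ 1+i ∀i, a PF.

50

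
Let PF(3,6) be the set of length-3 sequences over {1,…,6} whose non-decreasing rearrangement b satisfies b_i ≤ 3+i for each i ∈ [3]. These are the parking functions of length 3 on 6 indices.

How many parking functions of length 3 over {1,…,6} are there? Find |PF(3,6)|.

Count = (6−3+1)·(6+1)^(3−1) = 4 · 49 = 196
Example (4,6,1) → sorted (1,4,6): b_i ≤ 3+i ∀i, a PF.

196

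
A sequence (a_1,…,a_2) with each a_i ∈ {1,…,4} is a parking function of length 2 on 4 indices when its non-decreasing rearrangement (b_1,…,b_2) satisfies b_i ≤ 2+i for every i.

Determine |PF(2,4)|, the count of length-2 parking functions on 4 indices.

15

|PF| = (4−2+1)·(4+1)^(2−1) = 3·5 = 15 (Pollak)
E.g. (1,3) → sorted (1,3): b_i ≤ 2+i ∀i, a PF.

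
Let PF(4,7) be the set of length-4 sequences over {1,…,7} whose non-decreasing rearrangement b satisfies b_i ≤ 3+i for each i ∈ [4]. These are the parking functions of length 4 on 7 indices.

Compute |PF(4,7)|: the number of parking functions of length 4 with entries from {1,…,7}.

2048

Count = (7+1−4)·(7+1)^{4−1} = 4·512 = 2048
Example (4,1,4,1) → sorted (1,1,4,4): b_i ≤ 3+i ∀i, a PF.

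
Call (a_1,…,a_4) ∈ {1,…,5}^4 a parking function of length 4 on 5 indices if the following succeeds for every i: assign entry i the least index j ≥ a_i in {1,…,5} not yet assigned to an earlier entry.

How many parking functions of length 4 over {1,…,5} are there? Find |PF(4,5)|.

Count = (6−4)·6^(4−1) = 2×216 = 432
E.g. (3,3,2,2) → sorted (2,2,3,3): b_i ≤ 1+i ∀i, a PF.

432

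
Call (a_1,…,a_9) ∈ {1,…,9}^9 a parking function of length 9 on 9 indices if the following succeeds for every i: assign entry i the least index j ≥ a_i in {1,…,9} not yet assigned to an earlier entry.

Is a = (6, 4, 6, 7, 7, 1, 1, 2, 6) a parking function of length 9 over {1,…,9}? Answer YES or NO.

Sorted: b = (1, 1, 2, 4, 6, 6, 6, 7, 7).
  b_1=1 ≤ 1
  b_2=1 ≤ 2
  b_3=2 ≤ 3
  b_4=4 ≤ 4
  b_5=6 > 5
  fails at i=5 ⇒ NO

NO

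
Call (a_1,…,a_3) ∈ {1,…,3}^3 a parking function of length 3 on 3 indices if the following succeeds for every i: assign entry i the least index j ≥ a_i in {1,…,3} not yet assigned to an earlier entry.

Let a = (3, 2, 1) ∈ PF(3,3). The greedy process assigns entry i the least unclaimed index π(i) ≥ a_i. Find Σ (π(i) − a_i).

0

Σπ = 3·4/2 = 6 (π permutes [3]); Σa = 3+2+1 = 6; disp = 6−6 = 0.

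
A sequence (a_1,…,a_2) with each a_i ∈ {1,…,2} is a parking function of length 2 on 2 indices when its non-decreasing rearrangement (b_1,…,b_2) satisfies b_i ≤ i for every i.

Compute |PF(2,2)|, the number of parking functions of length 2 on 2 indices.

3

|PF(2,2)| = (3−2)·3^(2−1) = 1 · 3 = 3 (Konheim–Weiss)
One tuple (1,2) → sorted (1,2): b_i ≤ i ∀i, a PF.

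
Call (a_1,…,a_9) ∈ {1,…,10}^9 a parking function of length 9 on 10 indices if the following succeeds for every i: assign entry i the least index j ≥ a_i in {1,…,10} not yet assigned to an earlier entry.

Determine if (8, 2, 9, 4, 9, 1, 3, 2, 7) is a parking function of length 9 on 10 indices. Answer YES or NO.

Order a: b = (1, 2, 2, 3, 4, 7, 8, 9, 9).
  b_1=1 ≤ 2
  b_2=2 ≤ 3
  b_3=2 ≤ 4
  b_4=3 ≤ 5
  b_5=4 ≤ 6
  b_6=7 ≤ 7
  b_7=8 ≤ 8
  b_8=9 ≤ 9
  b_9=9 ≤ 10
All bounds hold ⇒ YES

YES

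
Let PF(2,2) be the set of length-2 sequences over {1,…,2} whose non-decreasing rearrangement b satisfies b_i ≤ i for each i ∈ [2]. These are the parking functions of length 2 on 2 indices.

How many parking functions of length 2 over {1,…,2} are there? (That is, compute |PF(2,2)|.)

#PF = 1·3^1 = 1 · 3 = 3 (Konheim–Weiss)
One tuple (2,1) → sorted (1,2): b_i ≤ i ∀i, a PF.

3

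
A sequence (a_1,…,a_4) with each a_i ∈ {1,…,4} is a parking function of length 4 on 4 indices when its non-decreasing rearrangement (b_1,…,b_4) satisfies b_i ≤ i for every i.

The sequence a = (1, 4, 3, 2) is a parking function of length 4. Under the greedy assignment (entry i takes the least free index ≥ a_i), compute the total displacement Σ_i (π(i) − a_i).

0

Σπ = 10 ({1..4} each once); Σa = 1+4+3+2 = 10; disp = 10−10 = 0.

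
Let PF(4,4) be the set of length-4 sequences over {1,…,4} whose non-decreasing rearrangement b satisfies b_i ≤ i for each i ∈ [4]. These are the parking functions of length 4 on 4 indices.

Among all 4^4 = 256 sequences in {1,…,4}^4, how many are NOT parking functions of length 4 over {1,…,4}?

131

|PF| = 1·5^3 = 1×125 = 125 (Konheim–Weiss)
Check (4,4,2,2) → sorted (2,2,4,4): b_1=2>1, not a PF.
Total 256; non-PF = 256−125 = 131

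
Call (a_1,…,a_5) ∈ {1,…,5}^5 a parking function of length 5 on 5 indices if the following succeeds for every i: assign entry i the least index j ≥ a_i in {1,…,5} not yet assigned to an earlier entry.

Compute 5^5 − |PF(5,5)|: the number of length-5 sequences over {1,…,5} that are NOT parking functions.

1829

|PF| = (5+1−5)·(5+1)^{5−1} = 1 · 1296 = 1296 (Pollak)
One tuple (4,3,5,1,5) → sorted (1,3,4,5,5): b_2=3>2, not a PF.
Total 3125; non-PF = 3125−1296 = 1829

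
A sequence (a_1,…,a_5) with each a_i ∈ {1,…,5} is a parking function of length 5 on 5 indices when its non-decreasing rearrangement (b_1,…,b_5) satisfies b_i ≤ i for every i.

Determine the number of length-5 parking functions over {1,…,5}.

1296

|PF| = (6−5)·6^(5−1) = 1·1296 = 1296
E.g. (5,3,2,1,2) → sorted (1,2,2,3,5): b_i ≤ i ∀i, a PF.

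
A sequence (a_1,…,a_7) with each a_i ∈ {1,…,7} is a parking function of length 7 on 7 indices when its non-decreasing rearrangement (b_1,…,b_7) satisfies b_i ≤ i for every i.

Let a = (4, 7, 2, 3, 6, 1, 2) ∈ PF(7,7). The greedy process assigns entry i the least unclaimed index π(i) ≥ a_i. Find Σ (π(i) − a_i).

Σπ = 7·8/2 = 28 (π permutes [7]); Σa = 4+7+2+3+6+1+2 = 25; disp = 28−25 = 3.

3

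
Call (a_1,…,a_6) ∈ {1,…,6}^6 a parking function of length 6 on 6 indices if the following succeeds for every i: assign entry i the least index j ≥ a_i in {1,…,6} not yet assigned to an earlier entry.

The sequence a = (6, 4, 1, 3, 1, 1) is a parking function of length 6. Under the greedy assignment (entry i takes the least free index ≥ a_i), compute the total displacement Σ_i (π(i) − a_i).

Σπ = 21 ({1..6} each once); Σa = 6+4+1+3+1+1 = 16; disp = 21−16 = 5.

5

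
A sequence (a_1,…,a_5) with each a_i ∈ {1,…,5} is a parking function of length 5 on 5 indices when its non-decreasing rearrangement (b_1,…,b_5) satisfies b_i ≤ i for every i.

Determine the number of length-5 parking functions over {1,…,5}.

Count = (6−5)·6^(5−1) = 1×1296 = 1296
Check (2,2,1,1,1) → sorted (1,1,1,2,2): b_i ≤ i ∀i, a PF.

1296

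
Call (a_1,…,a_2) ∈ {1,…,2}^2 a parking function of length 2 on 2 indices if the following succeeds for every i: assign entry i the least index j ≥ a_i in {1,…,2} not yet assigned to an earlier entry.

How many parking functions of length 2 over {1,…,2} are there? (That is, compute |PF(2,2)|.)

|PF| = (2−2+1)·(2+1)^(2−1) = 1·3 = 3
One tuple (1,1) → sorted (1,1): b_i ≤ i ∀i, a PF.

3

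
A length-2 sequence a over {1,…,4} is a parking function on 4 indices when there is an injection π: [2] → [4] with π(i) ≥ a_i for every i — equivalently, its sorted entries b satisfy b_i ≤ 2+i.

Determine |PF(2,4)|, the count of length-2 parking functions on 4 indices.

15

#PF = (4−2+1)·(4+1)^(2−1) = 3 · 5 = 15 (Konheim–Weiss)
One tuple (1,2) → sorted (1,2): b_i ≤ 2+i ∀i, a PF.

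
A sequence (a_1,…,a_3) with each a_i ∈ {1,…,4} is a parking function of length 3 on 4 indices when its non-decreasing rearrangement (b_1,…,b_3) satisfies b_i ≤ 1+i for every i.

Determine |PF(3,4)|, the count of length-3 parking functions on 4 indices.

Count = 2·5^2 = 2×25 = 50 (Pollak)
E.g. (4,2,2) → sorted (2,2,4): b_i ≤ 1+i ∀i, a PF.

50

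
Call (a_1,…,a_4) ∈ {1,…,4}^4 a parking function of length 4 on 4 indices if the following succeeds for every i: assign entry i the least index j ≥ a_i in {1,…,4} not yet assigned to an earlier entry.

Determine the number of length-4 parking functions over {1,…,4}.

125

|PF| = (5−4)·5^(4−1) = 1·125 = 125 (Pollak)
Check (2,2,3,1) → sorted (1,2,2,3): b_i ≤ i ∀i, a PF.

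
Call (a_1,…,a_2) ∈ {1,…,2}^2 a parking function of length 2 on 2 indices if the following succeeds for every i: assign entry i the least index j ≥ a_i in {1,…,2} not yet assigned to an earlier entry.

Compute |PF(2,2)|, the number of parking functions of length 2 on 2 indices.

Count = 1·3^1 = 1×3 = 3
E.g. (1,2) → sorted (1,2): b_i ≤ i ∀i, a PF.

3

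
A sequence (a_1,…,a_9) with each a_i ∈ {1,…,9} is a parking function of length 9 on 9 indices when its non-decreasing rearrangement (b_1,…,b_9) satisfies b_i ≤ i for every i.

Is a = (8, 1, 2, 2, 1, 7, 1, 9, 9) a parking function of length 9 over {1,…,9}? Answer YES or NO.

NO

Rearranged: b = (1, 1, 1, 2, 2, 7, 8, 9, 9).
  b_1=1 ≤ 1
  b_2=1 ≤ 2
  b_3=1 ≤ 3
  b_4=2 ≤ 4
  b_5=2 ≤ 5
  b_6=7 > 6
  fails at i=6 ⇒ NO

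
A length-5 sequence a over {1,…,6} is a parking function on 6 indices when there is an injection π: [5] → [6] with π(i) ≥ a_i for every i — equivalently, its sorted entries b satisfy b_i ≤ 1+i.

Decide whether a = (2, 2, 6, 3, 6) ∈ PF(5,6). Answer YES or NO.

NO

Order a: b = (2, 2, 3, 6, 6).
  b_1=2 ≤ 2
  b_2=2 ≤ 3
  b_3=3 ≤ 4
  b_4=6 > 5
  fails at i=4 ⇒ NO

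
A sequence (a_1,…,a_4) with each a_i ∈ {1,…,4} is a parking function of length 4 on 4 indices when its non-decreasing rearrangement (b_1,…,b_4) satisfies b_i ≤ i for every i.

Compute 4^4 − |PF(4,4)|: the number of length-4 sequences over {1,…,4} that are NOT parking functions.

|PF(4,4)| = 1·5^3 = 1 · 125 = 125 [KW]
Example (4,4,3,3) → sorted (3,3,4,4): b_1=3>1, not a PF.
4^4 − 125 = 256 − 125 = 131

131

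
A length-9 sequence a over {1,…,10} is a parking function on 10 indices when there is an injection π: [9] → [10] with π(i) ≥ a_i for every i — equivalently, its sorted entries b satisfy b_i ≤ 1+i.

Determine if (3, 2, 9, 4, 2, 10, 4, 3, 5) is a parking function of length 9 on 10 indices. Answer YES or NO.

Order a: b = (2, 2, 3, 3, 4, 4, 5, 9, 10).
  b_1=2 ≤ 2
  b_2=2 ≤ 3
  b_3=3 ≤ 4
  b_4=3 ≤ 5
  b_5=4 ≤ 6
  b_6=4 ≤ 7
  b_7=5 ≤ 8
  b_8=9 ≤ 9
  b_9=10 ≤ 10
All bounds hold ⇒ YES

YES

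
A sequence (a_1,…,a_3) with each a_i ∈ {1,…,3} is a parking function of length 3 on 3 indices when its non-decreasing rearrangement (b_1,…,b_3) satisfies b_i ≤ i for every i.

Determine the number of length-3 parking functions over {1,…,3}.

16

|PF| = 1·4^2 = 1 · 16 = 16
E.g. (3,2,1) → sorted (1,2,3): b_i ≤ i ∀i, a PF.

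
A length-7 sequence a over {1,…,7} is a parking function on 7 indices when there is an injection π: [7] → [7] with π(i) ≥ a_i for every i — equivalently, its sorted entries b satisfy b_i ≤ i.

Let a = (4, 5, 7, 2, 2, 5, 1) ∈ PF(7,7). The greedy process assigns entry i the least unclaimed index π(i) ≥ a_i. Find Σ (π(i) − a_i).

2

Σπ = 28 ({1..7} each once); Σa = 4+5+7+2+2+5+1 = 26; disp = 28−26 = 2.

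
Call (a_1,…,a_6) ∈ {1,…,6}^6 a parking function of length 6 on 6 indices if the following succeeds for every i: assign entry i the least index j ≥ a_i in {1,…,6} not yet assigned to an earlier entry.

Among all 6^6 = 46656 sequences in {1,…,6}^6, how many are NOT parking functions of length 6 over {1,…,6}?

29849

#PF = 1·7^5 = 1×16807 = 16807 [KW]
E.g. (5,6,5,6,3,4) → sorted (3,4,5,5,6,6): b_1=3>1, not a PF.
Total 46656; non-PF = 46656−16807 = 29849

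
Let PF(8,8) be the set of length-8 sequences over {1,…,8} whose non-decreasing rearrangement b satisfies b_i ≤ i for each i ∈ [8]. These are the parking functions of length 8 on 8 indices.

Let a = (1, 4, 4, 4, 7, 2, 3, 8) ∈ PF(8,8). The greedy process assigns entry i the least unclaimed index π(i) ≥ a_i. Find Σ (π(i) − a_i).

3

Σπ = 8·9/2 = 36 (π permutes [8]); Σa = 1+4+4+4+7+2+3+8 = 33; disp = 36−33 = 3.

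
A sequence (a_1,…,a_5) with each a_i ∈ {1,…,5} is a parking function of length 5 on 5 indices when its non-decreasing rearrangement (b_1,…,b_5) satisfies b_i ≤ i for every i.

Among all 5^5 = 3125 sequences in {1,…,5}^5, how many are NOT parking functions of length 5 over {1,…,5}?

1829

|PF| = (5+1−5)·(5+1)^{5−1} = 1·1296 = 1296
Check (5,4,3,3,4) → sorted (3,3,4,4,5): b_1=3>1, not a PF.
So 3125 − 1296 = 1829 fail.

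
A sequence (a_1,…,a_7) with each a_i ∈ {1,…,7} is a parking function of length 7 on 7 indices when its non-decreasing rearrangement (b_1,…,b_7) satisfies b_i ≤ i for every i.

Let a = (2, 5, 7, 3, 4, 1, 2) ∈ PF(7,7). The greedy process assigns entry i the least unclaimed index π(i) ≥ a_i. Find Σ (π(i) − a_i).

4

Σπ = 7·8/2 = 28 (π permutes [7]); Σa = 2+5+7+3+4+1+2 = 24; disp = 28−24 = 4.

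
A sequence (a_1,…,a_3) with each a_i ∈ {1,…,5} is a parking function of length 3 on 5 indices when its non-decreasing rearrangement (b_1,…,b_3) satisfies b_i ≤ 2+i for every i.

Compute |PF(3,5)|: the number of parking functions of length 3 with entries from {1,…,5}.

|PF(3,5)| = (5−3+1)·(5+1)^(3−1) = 3×36 = 108 (Pollak)
E.g. (1,3,4) → sorted (1,3,4): b_i ≤ 2+i ∀i, a PF.

108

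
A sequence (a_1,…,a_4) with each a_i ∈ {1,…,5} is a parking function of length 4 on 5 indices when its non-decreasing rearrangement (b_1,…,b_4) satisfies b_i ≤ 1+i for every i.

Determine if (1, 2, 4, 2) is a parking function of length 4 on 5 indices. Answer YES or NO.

YES

Sorted: b = (1, 2, 2, 4).
  b_1=1 ≤ 2
  b_2=2 ≤ 3
  b_3=2 ≤ 4
  b_4=4 ≤ 5
All bounds hold ⇒ YES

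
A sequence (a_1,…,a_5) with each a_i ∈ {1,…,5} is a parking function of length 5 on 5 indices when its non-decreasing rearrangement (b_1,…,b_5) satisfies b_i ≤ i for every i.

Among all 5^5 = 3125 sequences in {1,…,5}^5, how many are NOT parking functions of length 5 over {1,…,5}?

Count = (5+1−5)·(5+1)^{5−1} = 1×1296 = 1296
Check (2,5,3,5,5) → sorted (2,3,5,5,5): b_1=2>1, not a PF.
5^5 − 1296 = 3125 − 1296 = 1829

1829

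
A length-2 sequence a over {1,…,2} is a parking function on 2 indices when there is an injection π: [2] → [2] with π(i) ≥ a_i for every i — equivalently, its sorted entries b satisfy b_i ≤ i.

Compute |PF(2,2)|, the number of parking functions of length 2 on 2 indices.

3

|PF| = (2−2+1)·(2+1)^(2−1) = 1×3 = 3 (Konheim–Weiss)
E.g. (2,1) → sorted (1,2): b_i ≤ i ∀i, a PF.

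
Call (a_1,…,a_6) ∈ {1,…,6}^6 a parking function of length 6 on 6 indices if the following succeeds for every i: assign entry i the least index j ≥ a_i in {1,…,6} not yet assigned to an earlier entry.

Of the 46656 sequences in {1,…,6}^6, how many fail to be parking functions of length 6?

29849

|PF| = (7−6)·7^(6−1) = 1·16807 = 16807 (Konheim–Weiss)
Example (4,5,1,4,5,1) → sorted (1,1,4,4,5,5): b_3=4>3, not a PF.
Total 46656; non-PF = 46656−16807 = 29849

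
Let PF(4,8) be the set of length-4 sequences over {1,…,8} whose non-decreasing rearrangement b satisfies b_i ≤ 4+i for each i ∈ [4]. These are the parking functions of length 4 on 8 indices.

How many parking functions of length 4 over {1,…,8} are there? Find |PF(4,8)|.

Count = (8−4+1)·(8+1)^(4−1) = 5·729 = 3645 (Pollak)
One tuple (1,4,7,5) → sorted (1,4,5,7): b_i ≤ 4+i ∀i, a PF.

3645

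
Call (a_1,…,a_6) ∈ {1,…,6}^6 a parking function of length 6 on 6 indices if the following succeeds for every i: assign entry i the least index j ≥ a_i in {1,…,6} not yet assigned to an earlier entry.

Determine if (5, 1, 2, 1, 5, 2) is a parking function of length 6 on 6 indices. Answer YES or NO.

Order a: b = (1, 1, 2, 2, 5, 5).
  b_1=1 ≤ 1
  b_2=1 ≤ 2
  b_3=2 ≤ 3
  b_4=2 ≤ 4
  b_5=5 ≤ 5
  b_6=5 ≤ 6
All bounds hold ⇒ YES

YES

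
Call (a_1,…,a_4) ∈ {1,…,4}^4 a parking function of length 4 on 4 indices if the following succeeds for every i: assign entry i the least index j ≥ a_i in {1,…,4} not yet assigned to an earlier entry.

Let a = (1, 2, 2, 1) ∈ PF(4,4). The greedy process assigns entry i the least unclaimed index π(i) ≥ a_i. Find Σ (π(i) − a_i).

Σπ = 10 ({1..4} each once); Σa = 1+2+2+1 = 6; disp = 10−6 = 4.

4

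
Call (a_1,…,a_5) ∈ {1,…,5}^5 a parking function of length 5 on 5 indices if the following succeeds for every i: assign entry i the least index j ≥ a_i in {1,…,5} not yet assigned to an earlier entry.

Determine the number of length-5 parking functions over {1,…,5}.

Count = (5−5+1)·(5+1)^(5−1) = 1×1296 = 1296 [KW]
E.g. (1,2,2,3,1) → sorted (1,1,2,2,3): b_i ≤ i ∀i, a PF.

1296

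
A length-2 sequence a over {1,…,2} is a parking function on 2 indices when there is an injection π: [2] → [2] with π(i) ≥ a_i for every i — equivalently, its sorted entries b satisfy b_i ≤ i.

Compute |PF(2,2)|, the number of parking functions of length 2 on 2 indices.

|PF(2,2)| = (2−2+1)·(2+1)^(2−1) = 1 · 3 = 3 (Konheim–Weiss)
Example (1,2) → sorted (1,2): b_i ≤ i ∀i, a PF.

3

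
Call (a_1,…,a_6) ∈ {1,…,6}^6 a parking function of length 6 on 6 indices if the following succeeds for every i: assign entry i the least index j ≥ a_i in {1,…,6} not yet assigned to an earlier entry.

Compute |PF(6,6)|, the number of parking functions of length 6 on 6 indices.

|PF| = (6−6+1)·(6+1)^(6−1) = 1×16807 = 16807 (Pollak)
Check (4,2,3,1,5,3) → sorted (1,2,3,3,4,5): b_i ≤ i ∀i, a PF.

16807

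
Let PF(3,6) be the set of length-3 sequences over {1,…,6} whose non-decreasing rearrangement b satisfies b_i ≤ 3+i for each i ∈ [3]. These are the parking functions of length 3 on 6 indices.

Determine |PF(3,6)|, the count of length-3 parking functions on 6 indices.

|PF| = (7−3)·7^(3−1) = 4·49 = 196 (Konheim–Weiss)
Check (1,3,1) → sorted (1,1,3): b_i ≤ 3+i ∀i, a PF.

196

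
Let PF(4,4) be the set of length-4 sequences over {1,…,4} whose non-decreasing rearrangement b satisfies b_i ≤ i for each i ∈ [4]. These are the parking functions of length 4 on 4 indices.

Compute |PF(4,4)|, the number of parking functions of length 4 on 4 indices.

125

|PF| = (5−4)·5^(4−1) = 1·125 = 125
E.g. (2,1,1,1) → sorted (1,1,1,2): b_i ≤ i ∀i, a PF.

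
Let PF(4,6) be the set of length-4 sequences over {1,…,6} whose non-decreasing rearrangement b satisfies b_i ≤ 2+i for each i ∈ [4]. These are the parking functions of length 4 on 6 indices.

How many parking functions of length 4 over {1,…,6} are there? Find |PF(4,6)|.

1029

#PF = (6+1−4)·(6+1)^{4−1} = 3×343 = 1029 (Konheim–Weiss)
Example (2,6,3,1) → sorted (1,2,3,6): b_i ≤ 2+i ∀i, a PF.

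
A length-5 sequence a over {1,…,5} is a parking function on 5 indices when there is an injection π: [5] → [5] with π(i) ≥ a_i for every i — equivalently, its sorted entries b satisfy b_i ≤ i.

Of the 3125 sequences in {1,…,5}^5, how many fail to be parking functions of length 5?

Count = (6−5)·6^(5−1) = 1 · 1296 = 1296 [KW]
E.g. (4,5,5,5,2) → sorted (2,4,5,5,5): b_1=2>1, not a PF.
5^5 − 1296 = 3125 − 1296 = 1829

1829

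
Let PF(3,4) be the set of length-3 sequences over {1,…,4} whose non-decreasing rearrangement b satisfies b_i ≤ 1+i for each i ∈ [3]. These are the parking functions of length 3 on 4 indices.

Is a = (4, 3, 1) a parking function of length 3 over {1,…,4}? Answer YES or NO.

Order a: b = (1, 3, 4).
  b_1=1 ≤ 2
  b_2=3 ≤ 3
  b_3=4 ≤ 4
All bounds hold ⇒ YES

YES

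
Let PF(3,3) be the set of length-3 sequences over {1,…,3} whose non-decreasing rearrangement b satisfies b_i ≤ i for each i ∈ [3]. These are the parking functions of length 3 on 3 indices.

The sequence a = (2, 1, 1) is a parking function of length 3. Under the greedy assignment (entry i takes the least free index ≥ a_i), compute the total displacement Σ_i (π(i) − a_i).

2

Σπ = 3·4/2 = 6 (π permutes [3]); Σa = 2+1+1 = 4; disp = 6−4 = 2.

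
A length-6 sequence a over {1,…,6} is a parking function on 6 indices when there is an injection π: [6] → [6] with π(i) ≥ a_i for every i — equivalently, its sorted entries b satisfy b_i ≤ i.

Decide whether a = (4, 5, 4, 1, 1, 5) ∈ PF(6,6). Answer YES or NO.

Order a: b = (1, 1, 4, 4, 5, 5).
  b_1=1 ≤ 1
  b_2=1 ≤ 2
  b_3=4 > 3
  fails at i=3 ⇒ NO

NO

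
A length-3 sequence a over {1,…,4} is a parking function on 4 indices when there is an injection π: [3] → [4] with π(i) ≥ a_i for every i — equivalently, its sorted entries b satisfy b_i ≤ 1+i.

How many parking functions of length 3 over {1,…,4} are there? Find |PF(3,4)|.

50

#PF = (4+1−3)·(4+1)^{3−1} = 2 · 25 = 50 (Pollak)
One tuple (3,1,4) → sorted (1,3,4): b_i ≤ 1+i ∀i, a PF.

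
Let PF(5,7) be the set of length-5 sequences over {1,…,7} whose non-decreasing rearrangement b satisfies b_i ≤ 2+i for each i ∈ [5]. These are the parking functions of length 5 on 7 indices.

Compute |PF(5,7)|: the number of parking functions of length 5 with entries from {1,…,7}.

Count = (7+1−5)·(7+1)^{5−1} = 3 · 4096 = 12288
Example (4,1,7,4,4) → sorted (1,4,4,4,7): b_i ≤ 2+i ∀i, a PF.

12288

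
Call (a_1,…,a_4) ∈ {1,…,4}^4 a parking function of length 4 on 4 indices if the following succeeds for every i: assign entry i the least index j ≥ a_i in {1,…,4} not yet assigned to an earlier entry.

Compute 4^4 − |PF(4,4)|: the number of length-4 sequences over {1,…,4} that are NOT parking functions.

#PF = (4+1−4)·(4+1)^{4−1} = 1 · 125 = 125 (Pollak)
Example (3,3,3,3) → sorted (3,3,3,3): b_1=3>1, not a PF.
So 256 − 125 = 131 fail.

131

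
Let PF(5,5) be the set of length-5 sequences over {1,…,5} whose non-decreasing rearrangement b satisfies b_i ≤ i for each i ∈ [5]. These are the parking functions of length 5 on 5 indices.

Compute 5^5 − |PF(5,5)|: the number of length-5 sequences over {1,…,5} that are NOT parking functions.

1829

#PF = (6−5)·6^(5−1) = 1×1296 = 1296 [KW]
Example (5,2,4,4,4) → sorted (2,4,4,4,5): b_1=2>1, not a PF.
Total 3125; non-PF = 3125−1296 = 1829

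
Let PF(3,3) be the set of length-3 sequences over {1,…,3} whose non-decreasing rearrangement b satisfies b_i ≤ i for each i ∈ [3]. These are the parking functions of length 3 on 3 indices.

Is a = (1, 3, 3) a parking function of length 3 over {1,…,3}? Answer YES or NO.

NO

Sorted: b = (1, 3, 3).
  b_1=1 ≤ 1
  b_2=3 > 2
  fails at i=2 ⇒ NO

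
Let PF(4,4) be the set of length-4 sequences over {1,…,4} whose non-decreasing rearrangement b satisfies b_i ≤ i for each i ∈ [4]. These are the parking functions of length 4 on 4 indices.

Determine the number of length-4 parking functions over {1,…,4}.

|PF(4,4)| = (5−4)·5^(4−1) = 1 · 125 = 125 (Pollak)
E.g. (1,2,1,1) → sorted (1,1,1,2): b_i ≤ i ∀i, a PF.

125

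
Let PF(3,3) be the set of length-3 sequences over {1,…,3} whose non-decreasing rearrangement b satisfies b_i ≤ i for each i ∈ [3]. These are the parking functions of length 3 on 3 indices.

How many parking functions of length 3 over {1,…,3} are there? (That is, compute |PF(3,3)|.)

|PF(3,3)| = (3−3+1)·(3+1)^(3−1) = 1·16 = 16 (Pollak)
One tuple (1,1,3) → sorted (1,1,3): b_i ≤ i ∀i, a PF.

16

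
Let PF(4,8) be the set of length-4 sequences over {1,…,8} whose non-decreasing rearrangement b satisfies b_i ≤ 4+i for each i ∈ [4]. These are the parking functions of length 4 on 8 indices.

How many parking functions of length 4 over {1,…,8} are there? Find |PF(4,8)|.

3645

|PF(4,8)| = 5·9^3 = 5 · 729 = 3645 [KW]
E.g. (8,6,5,2) → sorted (2,5,6,8): b_i ≤ 4+i ∀i, a PF.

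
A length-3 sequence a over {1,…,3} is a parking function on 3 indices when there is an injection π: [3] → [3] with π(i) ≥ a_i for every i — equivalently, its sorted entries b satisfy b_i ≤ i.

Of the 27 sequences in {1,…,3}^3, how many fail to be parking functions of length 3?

11

Count = (3+1−3)·(3+1)^{3−1} = 1 · 16 = 16
Example (3,3,3) → sorted (3,3,3): b_1=3>1, not a PF.
Total 27; non-PF = 27−16 = 11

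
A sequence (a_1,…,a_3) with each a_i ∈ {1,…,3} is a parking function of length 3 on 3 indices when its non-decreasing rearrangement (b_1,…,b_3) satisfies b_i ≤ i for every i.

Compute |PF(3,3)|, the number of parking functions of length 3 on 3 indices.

#PF = (3+1−3)·(3+1)^{3−1} = 1×16 = 16 (Pollak)
One tuple (2,2,1) → sorted (1,2,2): b_i ≤ i ∀i, a PF.

16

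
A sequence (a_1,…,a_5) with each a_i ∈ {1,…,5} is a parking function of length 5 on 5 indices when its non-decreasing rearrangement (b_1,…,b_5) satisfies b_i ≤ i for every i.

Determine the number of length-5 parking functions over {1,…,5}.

Count = (5+1−5)·(5+1)^{5−1} = 1·1296 = 1296 [KW]
Example (1,4,1,5,3) → sorted (1,1,3,4,5): b_i ≤ i ∀i, a PF.

1296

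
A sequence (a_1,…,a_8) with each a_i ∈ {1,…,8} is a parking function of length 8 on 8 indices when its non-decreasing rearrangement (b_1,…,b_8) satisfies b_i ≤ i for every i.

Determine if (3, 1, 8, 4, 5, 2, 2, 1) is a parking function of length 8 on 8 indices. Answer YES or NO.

YES

Sorted: b = (1, 1, 2, 2, 3, 4, 5, 8).
  b_1=1 ≤ 1
  b_2=1 ≤ 2
  b_3=2 ≤ 3
  b_4=2 ≤ 4
  b_5=3 ≤ 5
  b_6=4 ≤ 6
  b_7=5 ≤ 7
  b_8=8 ≤ 8
All bounds hold ⇒ YES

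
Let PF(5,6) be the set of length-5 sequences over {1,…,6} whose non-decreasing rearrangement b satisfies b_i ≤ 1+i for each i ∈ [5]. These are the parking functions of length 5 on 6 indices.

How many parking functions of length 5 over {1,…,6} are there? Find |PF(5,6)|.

|PF(5,6)| = (6−5+1)·(6+1)^(5−1) = 2×2401 = 4802 (Konheim–Weiss)
One tuple (4,1,6,1,3) → sorted (1,1,3,4,6): b_i ≤ 1+i ∀i, a PF.

4802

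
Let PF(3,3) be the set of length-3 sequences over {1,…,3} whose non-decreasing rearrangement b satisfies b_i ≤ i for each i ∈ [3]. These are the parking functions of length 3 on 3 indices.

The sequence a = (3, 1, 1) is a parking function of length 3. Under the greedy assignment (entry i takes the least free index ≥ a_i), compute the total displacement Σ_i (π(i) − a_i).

Σπ = 3·4/2 = 6 (π permutes [3]); Σa = 3+1+1 = 5; disp = 6−5 = 1.

1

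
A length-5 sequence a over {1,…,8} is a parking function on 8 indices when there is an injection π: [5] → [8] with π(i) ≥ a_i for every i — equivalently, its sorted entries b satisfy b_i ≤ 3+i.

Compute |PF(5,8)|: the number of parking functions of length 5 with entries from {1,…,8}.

26244

#PF = (9−5)·9^(5−1) = 4 · 6561 = 26244 (Pollak)
One tuple (1,8,1,1,5) → sorted (1,1,1,5,8): b_i ≤ 3+i ∀i, a PF.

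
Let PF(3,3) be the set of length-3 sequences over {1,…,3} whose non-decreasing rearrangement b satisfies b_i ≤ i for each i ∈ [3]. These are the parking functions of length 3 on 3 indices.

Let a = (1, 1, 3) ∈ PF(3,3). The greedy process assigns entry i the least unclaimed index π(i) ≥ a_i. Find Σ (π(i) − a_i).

Σπ = 6 ({1..3} each once); Σa = 1+1+3 = 5; disp = 6−5 = 1.

1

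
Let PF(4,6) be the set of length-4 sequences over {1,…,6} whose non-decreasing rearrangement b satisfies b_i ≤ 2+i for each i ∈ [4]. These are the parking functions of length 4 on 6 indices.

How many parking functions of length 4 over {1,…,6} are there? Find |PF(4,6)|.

|PF| = 3·7^3 = 3·343 = 1029 [KW]
One tuple (2,2,3,3) → sorted (2,2,3,3): b_i ≤ 2+i ∀i, a PF.

1029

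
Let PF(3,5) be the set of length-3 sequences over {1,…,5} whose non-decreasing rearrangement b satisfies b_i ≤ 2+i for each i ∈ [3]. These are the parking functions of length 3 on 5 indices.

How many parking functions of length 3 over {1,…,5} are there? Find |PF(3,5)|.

|PF(3,5)| = (5−3+1)·(5+1)^(3−1) = 3 · 36 = 108 (Konheim–Weiss)
Example (2,5,1) → sorted (1,2,5): b_i ≤ 2+i ∀i, a PF.

108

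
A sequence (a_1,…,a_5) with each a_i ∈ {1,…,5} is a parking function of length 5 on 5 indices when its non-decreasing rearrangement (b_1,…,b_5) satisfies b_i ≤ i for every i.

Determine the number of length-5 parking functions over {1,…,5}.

|PF(5,5)| = (6−5)·6^(5−1) = 1·1296 = 1296 [KW]
E.g. (1,5,3,2,3) → sorted (1,2,3,3,5): b_i ≤ i ∀i, a PF.

1296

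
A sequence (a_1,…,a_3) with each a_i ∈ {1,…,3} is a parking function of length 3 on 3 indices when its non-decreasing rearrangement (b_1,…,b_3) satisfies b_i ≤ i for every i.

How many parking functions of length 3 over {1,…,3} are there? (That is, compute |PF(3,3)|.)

|PF| = (3+1−3)·(3+1)^{3−1} = 1 · 16 = 16 [KW]
Check (2,1,1) → sorted (1,1,2): b_i ≤ i ∀i, a PF.

16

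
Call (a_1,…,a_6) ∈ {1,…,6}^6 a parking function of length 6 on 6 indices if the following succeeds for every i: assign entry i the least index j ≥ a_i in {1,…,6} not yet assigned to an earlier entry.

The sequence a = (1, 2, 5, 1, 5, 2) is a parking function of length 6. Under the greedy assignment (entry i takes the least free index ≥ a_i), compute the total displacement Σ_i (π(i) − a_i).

Σπ(i) = 1+…+6 = 21; Σa = 1+2+5+1+5+2 = 16; disp = 21−16 = 5.

5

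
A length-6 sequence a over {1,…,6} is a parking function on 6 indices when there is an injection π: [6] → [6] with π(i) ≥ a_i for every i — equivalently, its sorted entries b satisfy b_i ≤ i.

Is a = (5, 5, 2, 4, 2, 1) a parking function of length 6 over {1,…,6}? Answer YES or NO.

YES

Order a: b = (1, 2, 2, 4, 5, 5).
  b_1=1 ≤ 1
  b_2=2 ≤ 2
  b_3=2 ≤ 3
  b_4=4 ≤ 4
  b_5=5 ≤ 5
  b_6=5 ≤ 6
All bounds hold ⇒ YES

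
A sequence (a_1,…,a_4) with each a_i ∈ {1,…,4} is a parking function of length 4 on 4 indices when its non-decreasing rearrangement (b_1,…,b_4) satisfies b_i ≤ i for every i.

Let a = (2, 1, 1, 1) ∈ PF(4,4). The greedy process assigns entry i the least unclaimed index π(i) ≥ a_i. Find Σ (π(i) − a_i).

Σπ = 4·5/2 = 10 (π permutes [4]); Σa = 2+1+1+1 = 5; disp = 10−5 = 5.

5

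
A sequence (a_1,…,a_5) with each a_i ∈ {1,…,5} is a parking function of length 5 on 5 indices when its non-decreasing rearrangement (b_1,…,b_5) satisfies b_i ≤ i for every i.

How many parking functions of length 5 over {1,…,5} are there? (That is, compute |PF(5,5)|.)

1296

#PF = 1·6^4 = 1×1296 = 1296 [KW]
Example (1,2,3,4,4) → sorted (1,2,3,4,4): b_i ≤ i ∀i, a PF.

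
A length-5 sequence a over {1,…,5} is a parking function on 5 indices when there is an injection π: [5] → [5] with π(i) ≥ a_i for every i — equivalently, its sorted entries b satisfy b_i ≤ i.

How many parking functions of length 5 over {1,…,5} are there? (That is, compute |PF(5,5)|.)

|PF(5,5)| = (5+1−5)·(5+1)^{5−1} = 1×1296 = 1296 (Pollak)
One tuple (4,5,2,3,1) → sorted (1,2,3,4,5): b_i ≤ i ∀i, a PF.

1296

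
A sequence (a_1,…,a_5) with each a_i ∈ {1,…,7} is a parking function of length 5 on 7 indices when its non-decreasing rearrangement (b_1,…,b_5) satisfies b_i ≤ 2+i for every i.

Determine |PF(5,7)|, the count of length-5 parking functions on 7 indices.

Count = 3·8^4 = 3 · 4096 = 12288 [KW]
One tuple (2,5,4,7,2) → sorted (2,2,4,5,7): b_i ≤ 2+i ∀i, a PF.

12288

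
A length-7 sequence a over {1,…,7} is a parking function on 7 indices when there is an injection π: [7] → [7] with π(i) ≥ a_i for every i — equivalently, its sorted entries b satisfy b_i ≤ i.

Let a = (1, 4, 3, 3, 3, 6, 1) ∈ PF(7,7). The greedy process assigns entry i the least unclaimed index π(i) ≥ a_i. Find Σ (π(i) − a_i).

Σπ(i) = 1+…+7 = 28; Σa = 1+4+3+3+3+6+1 = 21; disp = 28−21 = 7.

7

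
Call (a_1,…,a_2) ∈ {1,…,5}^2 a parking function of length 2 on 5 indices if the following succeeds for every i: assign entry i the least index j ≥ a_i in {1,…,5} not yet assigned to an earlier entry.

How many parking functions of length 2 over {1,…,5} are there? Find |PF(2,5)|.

24

Count = (6−2)·6^(2−1) = 4·6 = 24 (Pollak)
Example (4,4) → sorted (4,4): b_i ≤ 3+i ∀i, a PF.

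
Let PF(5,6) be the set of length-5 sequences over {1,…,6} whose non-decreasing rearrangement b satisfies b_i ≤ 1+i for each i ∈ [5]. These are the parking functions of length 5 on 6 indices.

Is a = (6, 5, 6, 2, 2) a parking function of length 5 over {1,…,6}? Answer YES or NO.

NO

Sorted: b = (2, 2, 5, 6, 6).
  b_1=2 ≤ 2
  b_2=2 ≤ 3
  b_3=5 > 4
  fails at i=3 ⇒ NO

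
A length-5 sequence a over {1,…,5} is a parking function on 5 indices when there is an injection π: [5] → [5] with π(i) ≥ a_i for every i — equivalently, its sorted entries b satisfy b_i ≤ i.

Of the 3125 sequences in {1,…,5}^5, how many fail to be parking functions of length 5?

#PF = 1·6^4 = 1×1296 = 1296 (Konheim–Weiss)
One tuple (5,5,3,4,5) → sorted (3,4,5,5,5): b_1=3>1, not a PF.
5^5 − 1296 = 3125 − 1296 = 1829

1829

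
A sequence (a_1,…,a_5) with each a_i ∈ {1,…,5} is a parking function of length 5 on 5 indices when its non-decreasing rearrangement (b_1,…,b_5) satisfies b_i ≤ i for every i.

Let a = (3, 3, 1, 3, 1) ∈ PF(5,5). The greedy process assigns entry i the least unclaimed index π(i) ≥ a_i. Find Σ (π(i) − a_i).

Σπ(i) = 1+…+5 = 15; Σa = 3+3+1+3+1 = 11; disp = 15−11 = 4.

4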